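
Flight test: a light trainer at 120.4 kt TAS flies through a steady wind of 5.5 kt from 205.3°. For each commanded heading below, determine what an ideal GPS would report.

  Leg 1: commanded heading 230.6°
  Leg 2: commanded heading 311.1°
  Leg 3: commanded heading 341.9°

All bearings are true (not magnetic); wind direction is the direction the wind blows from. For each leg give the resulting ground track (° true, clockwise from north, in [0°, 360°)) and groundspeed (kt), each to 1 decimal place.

Leg 1: track=231.8°, groundspeed=115.5 kt
Leg 2: track=313.6°, groundspeed=122.0 kt
Leg 3: track=343.6°, groundspeed=124.5 kt

Leg 1: heading 230.6°; drift +1.2° → track 231.8°, groundspeed 115.5 kt
Leg 2: heading 311.1°; drift +2.5° → track 313.6°, groundspeed 122.0 kt
Leg 3: heading 341.9°; drift +1.7° → track 343.6°, groundspeed 124.5 kt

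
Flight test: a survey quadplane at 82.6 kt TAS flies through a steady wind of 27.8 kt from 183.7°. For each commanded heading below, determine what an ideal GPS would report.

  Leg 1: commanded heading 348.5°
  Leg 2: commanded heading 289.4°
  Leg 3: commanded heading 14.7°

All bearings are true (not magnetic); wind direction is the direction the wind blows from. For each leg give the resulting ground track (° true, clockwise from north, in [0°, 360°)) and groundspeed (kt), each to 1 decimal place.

Leg 1: track=352.3°, groundspeed=109.7 kt
Leg 2: track=305.9°, groundspeed=94.0 kt
Leg 3: track=11.9°, groundspeed=110.0 kt

Leg 1: heading 348.5°; drift +3.8° → track 352.3°, groundspeed 109.7 kt
Leg 2: heading 289.4°; drift +16.5° → track 305.9°, groundspeed 94.0 kt
Leg 3: heading 14.7°; drift -2.8° → track 11.9°, groundspeed 110.0 kt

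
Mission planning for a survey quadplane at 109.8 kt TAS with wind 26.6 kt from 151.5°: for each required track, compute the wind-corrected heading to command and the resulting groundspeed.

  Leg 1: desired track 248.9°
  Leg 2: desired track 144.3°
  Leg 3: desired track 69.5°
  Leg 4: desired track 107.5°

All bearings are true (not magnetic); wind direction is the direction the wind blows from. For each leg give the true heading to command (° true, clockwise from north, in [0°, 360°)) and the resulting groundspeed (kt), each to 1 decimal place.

Leg 1: desired track 248.9°; wind correction -13.9° → command heading 235.0°, groundspeed 110.0 kt
Leg 2: desired track 144.3°; wind correction +1.7° → command heading 146.0°, groundspeed 83.4 kt
Leg 3: desired track 69.5°; wind correction +13.9° → command heading 83.4°, groundspeed 102.9 kt
Leg 4: desired track 107.5°; wind correction +9.7° → command heading 117.2°, groundspeed 89.1 kt

Leg 1: heading=235.0°, groundspeed=110.0 kt
Leg 2: heading=146.0°, groundspeed=83.4 kt
Leg 3: heading=83.4°, groundspeed=102.9 kt
Leg 4: heading=117.2°, groundspeed=89.1 kt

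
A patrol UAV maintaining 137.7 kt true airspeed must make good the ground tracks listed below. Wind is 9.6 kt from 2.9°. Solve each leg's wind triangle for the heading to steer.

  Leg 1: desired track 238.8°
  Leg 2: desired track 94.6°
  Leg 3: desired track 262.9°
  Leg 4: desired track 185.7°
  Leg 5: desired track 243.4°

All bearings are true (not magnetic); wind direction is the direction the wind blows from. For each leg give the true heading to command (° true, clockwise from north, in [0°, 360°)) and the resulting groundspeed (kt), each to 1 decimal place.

Leg 1: desired track 238.8°; wind correction +3.3° → command heading 242.1°, groundspeed 142.9 kt
Leg 2: desired track 94.6°; wind correction -4.0° → command heading 90.6°, groundspeed 137.7 kt
Leg 3: desired track 262.9°; wind correction +3.9° → command heading 266.8°, groundspeed 139.0 kt
Leg 4: desired track 185.7°; wind correction +0.2° → command heading 185.9°, groundspeed 147.3 kt
Leg 5: desired track 243.4°; wind correction +3.5° → command heading 246.9°, groundspeed 142.2 kt

Leg 1: heading=242.1°, groundspeed=142.9 kt
Leg 2: heading=90.6°, groundspeed=137.7 kt
Leg 3: heading=266.8°, groundspeed=139.0 kt
Leg 4: heading=185.9°, groundspeed=147.3 kt
Leg 5: heading=246.9°, groundspeed=142.2 kt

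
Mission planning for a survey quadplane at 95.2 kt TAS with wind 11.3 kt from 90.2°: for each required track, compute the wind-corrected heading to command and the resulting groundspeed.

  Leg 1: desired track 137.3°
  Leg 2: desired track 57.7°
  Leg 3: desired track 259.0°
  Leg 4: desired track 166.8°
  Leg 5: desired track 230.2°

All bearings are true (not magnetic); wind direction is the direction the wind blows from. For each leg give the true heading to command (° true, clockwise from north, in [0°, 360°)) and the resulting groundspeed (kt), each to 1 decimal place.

Leg 1: heading=132.3°, groundspeed=87.1 kt
Leg 2: heading=61.4°, groundspeed=85.5 kt
Leg 3: heading=257.7°, groundspeed=106.3 kt
Leg 4: heading=160.2°, groundspeed=91.9 kt
Leg 5: heading=225.8°, groundspeed=103.6 kt

Leg 1: desired track 137.3°; wind correction -5.0° → command heading 132.3°, groundspeed 87.1 kt
Leg 2: desired track 57.7°; wind correction +3.7° → command heading 61.4°, groundspeed 85.5 kt
Leg 3: desired track 259.0°; wind correction -1.3° → command heading 257.7°, groundspeed 106.3 kt
Leg 4: desired track 166.8°; wind correction -6.6° → command heading 160.2°, groundspeed 91.9 kt
Leg 5: desired track 230.2°; wind correction -4.4° → command heading 225.8°, groundspeed 103.6 kt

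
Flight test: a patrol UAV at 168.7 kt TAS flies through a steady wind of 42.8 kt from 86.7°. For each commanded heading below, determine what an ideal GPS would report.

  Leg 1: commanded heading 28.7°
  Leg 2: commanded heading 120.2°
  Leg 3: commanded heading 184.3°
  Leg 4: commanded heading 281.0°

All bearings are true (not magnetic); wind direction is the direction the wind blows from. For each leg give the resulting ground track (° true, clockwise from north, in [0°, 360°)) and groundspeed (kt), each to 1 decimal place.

Leg 1: track=14.7°, groundspeed=150.5 kt
Leg 2: track=130.3°, groundspeed=135.1 kt
Leg 3: track=198.0°, groundspeed=179.4 kt
Leg 4: track=278.1°, groundspeed=210.4 kt

Leg 1: heading 28.7°; drift -14.0° → track 14.7°, groundspeed 150.5 kt
Leg 2: heading 120.2°; drift +10.1° → track 130.3°, groundspeed 135.1 kt
Leg 3: heading 184.3°; drift +13.7° → track 198.0°, groundspeed 179.4 kt
Leg 4: heading 281.0°; drift -2.9° → track 278.1°, groundspeed 210.4 kt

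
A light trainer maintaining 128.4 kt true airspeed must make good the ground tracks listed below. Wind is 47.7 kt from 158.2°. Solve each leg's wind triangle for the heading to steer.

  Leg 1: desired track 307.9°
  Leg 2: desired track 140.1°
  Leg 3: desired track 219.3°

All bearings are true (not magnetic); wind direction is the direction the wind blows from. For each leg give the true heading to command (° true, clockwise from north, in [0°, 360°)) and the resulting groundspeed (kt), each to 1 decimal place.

Leg 1: desired track 307.9°; wind correction -10.8° → command heading 297.1°, groundspeed 167.3 kt
Leg 2: desired track 140.1°; wind correction +6.6° → command heading 146.7°, groundspeed 82.2 kt
Leg 3: desired track 219.3°; wind correction -19.0° → command heading 200.3°, groundspeed 98.4 kt

Leg 1: heading=297.1°, groundspeed=167.3 kt
Leg 2: heading=146.7°, groundspeed=82.2 kt
Leg 3: heading=200.3°, groundspeed=98.4 kt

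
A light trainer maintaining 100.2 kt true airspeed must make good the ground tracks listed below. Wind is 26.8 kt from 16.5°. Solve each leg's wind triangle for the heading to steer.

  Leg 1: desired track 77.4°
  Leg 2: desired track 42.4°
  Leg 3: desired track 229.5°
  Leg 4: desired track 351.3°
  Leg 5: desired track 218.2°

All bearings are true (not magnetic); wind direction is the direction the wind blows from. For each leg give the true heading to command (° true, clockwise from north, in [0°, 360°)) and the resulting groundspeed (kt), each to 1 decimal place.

Leg 1: desired track 77.4°; wind correction -13.5° → command heading 63.9°, groundspeed 84.4 kt
Leg 2: desired track 42.4°; wind correction -6.7° → command heading 35.7°, groundspeed 75.4 kt
Leg 3: desired track 229.5°; wind correction +8.4° → command heading 237.9°, groundspeed 121.6 kt
Leg 4: desired track 351.3°; wind correction +6.5° → command heading 357.8°, groundspeed 75.3 kt
Leg 5: desired track 218.2°; wind correction +5.7° → command heading 223.9°, groundspeed 124.6 kt

Leg 1: heading=63.9°, groundspeed=84.4 kt
Leg 2: heading=35.7°, groundspeed=75.4 kt
Leg 3: heading=237.9°, groundspeed=121.6 kt
Leg 4: heading=357.8°, groundspeed=75.3 kt
Leg 5: heading=223.9°, groundspeed=124.6 kt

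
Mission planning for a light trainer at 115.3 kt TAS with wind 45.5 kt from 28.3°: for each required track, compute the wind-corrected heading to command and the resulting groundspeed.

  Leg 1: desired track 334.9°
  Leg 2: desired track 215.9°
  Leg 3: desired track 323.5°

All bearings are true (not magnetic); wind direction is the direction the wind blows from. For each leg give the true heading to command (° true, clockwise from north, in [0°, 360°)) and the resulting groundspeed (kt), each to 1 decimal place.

Leg 1: heading=353.4°, groundspeed=82.2 kt
Leg 2: heading=218.9°, groundspeed=160.2 kt
Leg 3: heading=344.4°, groundspeed=88.3 kt

Leg 1: desired track 334.9°; wind correction +18.5° → command heading 353.4°, groundspeed 82.2 kt
Leg 2: desired track 215.9°; wind correction +3.0° → command heading 218.9°, groundspeed 160.2 kt
Leg 3: desired track 323.5°; wind correction +20.9° → command heading 344.4°, groundspeed 88.3 kt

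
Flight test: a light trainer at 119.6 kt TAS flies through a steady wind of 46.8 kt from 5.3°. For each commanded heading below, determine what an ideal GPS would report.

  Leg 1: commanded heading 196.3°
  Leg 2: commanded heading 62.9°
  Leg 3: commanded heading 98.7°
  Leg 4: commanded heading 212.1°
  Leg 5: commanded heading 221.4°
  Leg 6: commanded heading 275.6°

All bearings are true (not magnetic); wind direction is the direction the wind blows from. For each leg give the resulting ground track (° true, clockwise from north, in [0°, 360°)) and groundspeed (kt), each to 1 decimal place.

Leg 1: track=193.2°, groundspeed=165.8 kt
Leg 2: track=85.6°, groundspeed=102.5 kt
Leg 3: track=119.6°, groundspeed=131.0 kt
Leg 4: track=204.7°, groundspeed=162.7 kt
Leg 5: track=211.5°, groundspeed=159.8 kt
Leg 6: track=254.2°, groundspeed=128.2 kt

Leg 1: heading 196.3°; drift -3.1° → track 193.2°, groundspeed 165.8 kt
Leg 2: heading 62.9°; drift +22.7° → track 85.6°, groundspeed 102.5 kt
Leg 3: heading 98.7°; drift +20.9° → track 119.6°, groundspeed 131.0 kt
Leg 4: heading 212.1°; drift -7.4° → track 204.7°, groundspeed 162.7 kt
Leg 5: heading 221.4°; drift -9.9° → track 211.5°, groundspeed 159.8 kt
Leg 6: heading 275.6°; drift -21.4° → track 254.2°, groundspeed 128.2 kt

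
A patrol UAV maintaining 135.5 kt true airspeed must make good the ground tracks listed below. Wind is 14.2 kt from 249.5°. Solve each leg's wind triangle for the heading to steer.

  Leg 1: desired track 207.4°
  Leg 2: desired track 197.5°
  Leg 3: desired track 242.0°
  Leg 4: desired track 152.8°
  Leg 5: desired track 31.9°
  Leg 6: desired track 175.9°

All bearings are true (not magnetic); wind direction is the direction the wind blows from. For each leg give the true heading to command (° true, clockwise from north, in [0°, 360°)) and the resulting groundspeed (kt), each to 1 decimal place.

Leg 1: heading=211.4°, groundspeed=124.6 kt
Leg 2: heading=202.2°, groundspeed=126.3 kt
Leg 3: heading=242.8°, groundspeed=121.4 kt
Leg 4: heading=158.8°, groundspeed=136.4 kt
Leg 5: heading=28.2°, groundspeed=146.5 kt
Leg 6: heading=181.7°, groundspeed=130.8 kt

Leg 1: desired track 207.4°; wind correction +4.0° → command heading 211.4°, groundspeed 124.6 kt
Leg 2: desired track 197.5°; wind correction +4.7° → command heading 202.2°, groundspeed 126.3 kt
Leg 3: desired track 242.0°; wind correction +0.8° → command heading 242.8°, groundspeed 121.4 kt
Leg 4: desired track 152.8°; wind correction +6.0° → command heading 158.8°, groundspeed 136.4 kt
Leg 5: desired track 31.9°; wind correction -3.7° → command heading 28.2°, groundspeed 146.5 kt
Leg 6: desired track 175.9°; wind correction +5.8° → command heading 181.7°, groundspeed 130.8 kt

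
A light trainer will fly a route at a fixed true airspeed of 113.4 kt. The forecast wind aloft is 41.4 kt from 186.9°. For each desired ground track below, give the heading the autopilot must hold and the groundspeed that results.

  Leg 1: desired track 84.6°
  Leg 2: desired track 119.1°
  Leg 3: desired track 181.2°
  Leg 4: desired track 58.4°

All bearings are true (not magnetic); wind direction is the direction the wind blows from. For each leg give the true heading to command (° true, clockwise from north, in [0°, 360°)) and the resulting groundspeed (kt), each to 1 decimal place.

Leg 1: heading=105.5°, groundspeed=114.8 kt
Leg 2: heading=138.9°, groundspeed=91.1 kt
Leg 3: heading=183.3°, groundspeed=72.1 kt
Leg 4: heading=75.0°, groundspeed=134.4 kt

Leg 1: desired track 84.6°; wind correction +20.9° → command heading 105.5°, groundspeed 114.8 kt
Leg 2: desired track 119.1°; wind correction +19.8° → command heading 138.9°, groundspeed 91.1 kt
Leg 3: desired track 181.2°; wind correction +2.1° → command heading 183.3°, groundspeed 72.1 kt
Leg 4: desired track 58.4°; wind correction +16.6° → command heading 75.0°, groundspeed 134.4 kt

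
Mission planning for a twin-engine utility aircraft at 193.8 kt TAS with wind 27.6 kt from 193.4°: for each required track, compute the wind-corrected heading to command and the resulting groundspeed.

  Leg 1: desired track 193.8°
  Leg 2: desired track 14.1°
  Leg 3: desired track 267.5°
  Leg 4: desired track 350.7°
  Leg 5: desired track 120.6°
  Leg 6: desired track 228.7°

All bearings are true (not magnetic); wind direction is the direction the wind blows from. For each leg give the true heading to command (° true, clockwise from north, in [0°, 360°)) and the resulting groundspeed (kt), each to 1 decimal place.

Leg 1: heading=193.7°, groundspeed=166.2 kt
Leg 2: heading=14.2°, groundspeed=221.4 kt
Leg 3: heading=259.6°, groundspeed=184.4 kt
Leg 4: heading=347.5°, groundspeed=219.0 kt
Leg 5: heading=128.4°, groundspeed=183.8 kt
Leg 6: heading=224.0°, groundspeed=170.6 kt

Leg 1: desired track 193.8°; wind correction -0.1° → command heading 193.7°, groundspeed 166.2 kt
Leg 2: desired track 14.1°; wind correction +0.1° → command heading 14.2°, groundspeed 221.4 kt
Leg 3: desired track 267.5°; wind correction -7.9° → command heading 259.6°, groundspeed 184.4 kt
Leg 4: desired track 350.7°; wind correction -3.2° → command heading 347.5°, groundspeed 219.0 kt
Leg 5: desired track 120.6°; wind correction +7.8° → command heading 128.4°, groundspeed 183.8 kt
Leg 6: desired track 228.7°; wind correction -4.7° → command heading 224.0°, groundspeed 170.6 kt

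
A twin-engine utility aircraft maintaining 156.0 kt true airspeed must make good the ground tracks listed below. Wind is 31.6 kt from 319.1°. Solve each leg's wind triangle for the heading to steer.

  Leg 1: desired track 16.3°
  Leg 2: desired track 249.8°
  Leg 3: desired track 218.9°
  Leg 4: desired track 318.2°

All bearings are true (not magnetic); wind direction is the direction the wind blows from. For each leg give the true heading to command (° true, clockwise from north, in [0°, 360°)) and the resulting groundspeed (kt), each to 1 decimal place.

Leg 1: desired track 16.3°; wind correction -9.8° → command heading 6.5°, groundspeed 136.6 kt
Leg 2: desired track 249.8°; wind correction +10.9° → command heading 260.7°, groundspeed 142.0 kt
Leg 3: desired track 218.9°; wind correction +11.5° → command heading 230.4°, groundspeed 158.5 kt
Leg 4: desired track 318.2°; wind correction +0.2° → command heading 318.4°, groundspeed 124.4 kt

Leg 1: heading=6.5°, groundspeed=136.6 kt
Leg 2: heading=260.7°, groundspeed=142.0 kt
Leg 3: heading=230.4°, groundspeed=158.5 kt
Leg 4: heading=318.4°, groundspeed=124.4 kt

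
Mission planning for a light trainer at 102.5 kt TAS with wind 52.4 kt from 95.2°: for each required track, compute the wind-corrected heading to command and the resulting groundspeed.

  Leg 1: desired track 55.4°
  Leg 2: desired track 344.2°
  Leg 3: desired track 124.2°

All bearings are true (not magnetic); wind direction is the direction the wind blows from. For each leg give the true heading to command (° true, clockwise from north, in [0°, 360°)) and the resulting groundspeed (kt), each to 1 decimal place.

Leg 1: desired track 55.4°; wind correction +19.1° → command heading 74.5°, groundspeed 56.6 kt
Leg 2: desired track 344.2°; wind correction +28.5° → command heading 12.7°, groundspeed 108.9 kt
Leg 3: desired track 124.2°; wind correction -14.3° → command heading 109.9°, groundspeed 53.5 kt

Leg 1: heading=74.5°, groundspeed=56.6 kt
Leg 2: heading=12.7°, groundspeed=108.9 kt
Leg 3: heading=109.9°, groundspeed=53.5 kt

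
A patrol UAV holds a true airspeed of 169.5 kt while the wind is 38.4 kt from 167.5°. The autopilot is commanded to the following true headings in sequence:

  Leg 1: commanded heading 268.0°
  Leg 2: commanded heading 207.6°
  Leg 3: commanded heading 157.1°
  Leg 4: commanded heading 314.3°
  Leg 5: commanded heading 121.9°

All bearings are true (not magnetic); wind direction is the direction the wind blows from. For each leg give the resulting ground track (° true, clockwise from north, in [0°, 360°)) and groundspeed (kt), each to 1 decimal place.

Leg 1: track=280.1°, groundspeed=180.5 kt
Leg 2: track=217.6°, groundspeed=142.3 kt
Leg 3: track=154.1°, groundspeed=131.9 kt
Leg 4: track=320.3°, groundspeed=202.7 kt
Leg 5: track=111.0°, groundspeed=145.2 kt

Leg 1: heading 268.0°; drift +12.1° → track 280.1°, groundspeed 180.5 kt
Leg 2: heading 207.6°; drift +10.0° → track 217.6°, groundspeed 142.3 kt
Leg 3: heading 157.1°; drift -3.0° → track 154.1°, groundspeed 131.9 kt
Leg 4: heading 314.3°; drift +6.0° → track 320.3°, groundspeed 202.7 kt
Leg 5: heading 121.9°; drift -10.9° → track 111.0°, groundspeed 145.2 kt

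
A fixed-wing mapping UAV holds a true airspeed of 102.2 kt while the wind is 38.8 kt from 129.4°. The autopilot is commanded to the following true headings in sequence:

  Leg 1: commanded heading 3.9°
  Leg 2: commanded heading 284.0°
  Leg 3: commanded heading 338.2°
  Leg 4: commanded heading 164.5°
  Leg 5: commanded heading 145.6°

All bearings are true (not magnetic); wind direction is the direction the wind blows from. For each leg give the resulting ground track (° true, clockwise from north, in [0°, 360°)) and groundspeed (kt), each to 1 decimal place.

Leg 1: track=349.7°, groundspeed=128.7 kt
Leg 2: track=290.9°, groundspeed=138.3 kt
Leg 3: track=330.4°, groundspeed=137.5 kt
Leg 4: track=182.1°, groundspeed=73.9 kt
Leg 5: track=155.1°, groundspeed=65.8 kt

Leg 1: heading 3.9°; drift -14.2° → track 349.7°, groundspeed 128.7 kt
Leg 2: heading 284.0°; drift +6.9° → track 290.9°, groundspeed 138.3 kt
Leg 3: heading 338.2°; drift -7.8° → track 330.4°, groundspeed 137.5 kt
Leg 4: heading 164.5°; drift +17.6° → track 182.1°, groundspeed 73.9 kt
Leg 5: heading 145.6°; drift +9.5° → track 155.1°, groundspeed 65.8 kt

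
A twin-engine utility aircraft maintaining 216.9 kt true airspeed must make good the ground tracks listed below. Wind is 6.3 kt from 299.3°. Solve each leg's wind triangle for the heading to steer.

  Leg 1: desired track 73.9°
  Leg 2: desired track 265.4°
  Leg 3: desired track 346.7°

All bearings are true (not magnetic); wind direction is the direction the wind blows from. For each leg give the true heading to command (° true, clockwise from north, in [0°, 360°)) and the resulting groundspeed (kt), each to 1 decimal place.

Leg 1: heading=72.7°, groundspeed=221.3 kt
Leg 2: heading=266.3°, groundspeed=211.6 kt
Leg 3: heading=345.5°, groundspeed=212.6 kt

Leg 1: desired track 73.9°; wind correction -1.2° → command heading 72.7°, groundspeed 221.3 kt
Leg 2: desired track 265.4°; wind correction +0.9° → command heading 266.3°, groundspeed 211.6 kt
Leg 3: desired track 346.7°; wind correction -1.2° → command heading 345.5°, groundspeed 212.6 kt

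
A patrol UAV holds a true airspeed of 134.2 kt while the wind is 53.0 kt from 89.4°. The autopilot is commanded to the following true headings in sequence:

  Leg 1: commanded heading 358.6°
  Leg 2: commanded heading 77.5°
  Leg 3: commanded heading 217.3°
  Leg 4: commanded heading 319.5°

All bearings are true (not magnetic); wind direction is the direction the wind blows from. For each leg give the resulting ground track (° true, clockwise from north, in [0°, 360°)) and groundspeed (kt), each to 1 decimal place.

Leg 1: track=337.2°, groundspeed=145.0 kt
Leg 2: track=69.9°, groundspeed=83.1 kt
Leg 3: track=231.4°, groundspeed=171.9 kt
Leg 4: track=305.9°, groundspeed=173.0 kt

Leg 1: heading 358.6°; drift -21.4° → track 337.2°, groundspeed 145.0 kt
Leg 2: heading 77.5°; drift -7.6° → track 69.9°, groundspeed 83.1 kt
Leg 3: heading 217.3°; drift +14.1° → track 231.4°, groundspeed 171.9 kt
Leg 4: heading 319.5°; drift -13.6° → track 305.9°, groundspeed 173.0 kt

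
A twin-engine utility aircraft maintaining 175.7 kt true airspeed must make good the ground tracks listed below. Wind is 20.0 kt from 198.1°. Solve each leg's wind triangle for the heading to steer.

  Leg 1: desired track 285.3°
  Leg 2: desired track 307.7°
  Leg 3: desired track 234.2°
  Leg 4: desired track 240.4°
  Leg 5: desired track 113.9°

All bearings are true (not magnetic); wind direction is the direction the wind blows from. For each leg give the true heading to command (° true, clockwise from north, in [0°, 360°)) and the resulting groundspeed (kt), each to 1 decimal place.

Leg 1: heading=278.8°, groundspeed=173.6 kt
Leg 2: heading=301.5°, groundspeed=181.4 kt
Leg 3: heading=230.4°, groundspeed=159.1 kt
Leg 4: heading=236.0°, groundspeed=160.4 kt
Leg 5: heading=120.4°, groundspeed=172.5 kt

Leg 1: desired track 285.3°; wind correction -6.5° → command heading 278.8°, groundspeed 173.6 kt
Leg 2: desired track 307.7°; wind correction -6.2° → command heading 301.5°, groundspeed 181.4 kt
Leg 3: desired track 234.2°; wind correction -3.8° → command heading 230.4°, groundspeed 159.1 kt
Leg 4: desired track 240.4°; wind correction -4.4° → command heading 236.0°, groundspeed 160.4 kt
Leg 5: desired track 113.9°; wind correction +6.5° → command heading 120.4°, groundspeed 172.5 kt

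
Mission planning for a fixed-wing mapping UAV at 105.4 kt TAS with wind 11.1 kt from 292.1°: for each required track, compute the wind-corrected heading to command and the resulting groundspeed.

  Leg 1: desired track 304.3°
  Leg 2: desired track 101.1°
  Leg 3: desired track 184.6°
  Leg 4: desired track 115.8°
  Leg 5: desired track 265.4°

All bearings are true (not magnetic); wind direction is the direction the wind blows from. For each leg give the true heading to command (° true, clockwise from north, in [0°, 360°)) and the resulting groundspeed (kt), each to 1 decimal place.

Leg 1: heading=303.0°, groundspeed=94.5 kt
Leg 2: heading=99.9°, groundspeed=116.3 kt
Leg 3: heading=190.4°, groundspeed=108.2 kt
Leg 4: heading=116.2°, groundspeed=116.5 kt
Leg 5: heading=268.1°, groundspeed=95.4 kt

Leg 1: desired track 304.3°; wind correction -1.3° → command heading 303.0°, groundspeed 94.5 kt
Leg 2: desired track 101.1°; wind correction -1.2° → command heading 99.9°, groundspeed 116.3 kt
Leg 3: desired track 184.6°; wind correction +5.8° → command heading 190.4°, groundspeed 108.2 kt
Leg 4: desired track 115.8°; wind correction +0.4° → command heading 116.2°, groundspeed 116.5 kt
Leg 5: desired track 265.4°; wind correction +2.7° → command heading 268.1°, groundspeed 95.4 kt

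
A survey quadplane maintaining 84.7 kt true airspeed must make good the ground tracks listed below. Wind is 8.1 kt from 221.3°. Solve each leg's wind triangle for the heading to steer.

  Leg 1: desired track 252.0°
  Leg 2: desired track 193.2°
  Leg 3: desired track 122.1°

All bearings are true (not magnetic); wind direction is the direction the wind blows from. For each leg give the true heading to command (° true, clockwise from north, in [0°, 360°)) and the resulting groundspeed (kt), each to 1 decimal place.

Leg 1: desired track 252.0°; wind correction -2.8° → command heading 249.2°, groundspeed 77.6 kt
Leg 2: desired track 193.2°; wind correction +2.6° → command heading 195.8°, groundspeed 77.5 kt
Leg 3: desired track 122.1°; wind correction +5.4° → command heading 127.5°, groundspeed 85.6 kt

Leg 1: heading=249.2°, groundspeed=77.6 kt
Leg 2: heading=195.8°, groundspeed=77.5 kt
Leg 3: heading=127.5°, groundspeed=85.6 kt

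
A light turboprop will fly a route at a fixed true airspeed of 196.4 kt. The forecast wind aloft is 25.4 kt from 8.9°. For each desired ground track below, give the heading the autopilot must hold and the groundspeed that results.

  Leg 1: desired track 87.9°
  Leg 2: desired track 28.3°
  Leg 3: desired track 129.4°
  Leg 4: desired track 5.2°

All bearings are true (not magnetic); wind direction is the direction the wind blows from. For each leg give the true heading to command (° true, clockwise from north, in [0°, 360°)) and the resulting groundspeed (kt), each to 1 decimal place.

Leg 1: desired track 87.9°; wind correction -7.3° → command heading 80.6°, groundspeed 190.0 kt
Leg 2: desired track 28.3°; wind correction -2.5° → command heading 25.8°, groundspeed 172.3 kt
Leg 3: desired track 129.4°; wind correction -6.4° → command heading 123.0°, groundspeed 208.1 kt
Leg 4: desired track 5.2°; wind correction +0.5° → command heading 5.7°, groundspeed 171.0 kt

Leg 1: heading=80.6°, groundspeed=190.0 kt
Leg 2: heading=25.8°, groundspeed=172.3 kt
Leg 3: heading=123.0°, groundspeed=208.1 kt
Leg 4: heading=5.7°, groundspeed=171.0 kt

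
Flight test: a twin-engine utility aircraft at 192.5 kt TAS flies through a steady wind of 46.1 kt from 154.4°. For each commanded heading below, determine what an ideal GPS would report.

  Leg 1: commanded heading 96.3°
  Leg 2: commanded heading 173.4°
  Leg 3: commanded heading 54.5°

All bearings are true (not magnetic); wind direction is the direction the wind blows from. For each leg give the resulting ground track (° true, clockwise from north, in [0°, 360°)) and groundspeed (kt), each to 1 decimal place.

Leg 1: heading 96.3°; drift -13.1° → track 83.2°, groundspeed 172.6 kt
Leg 2: heading 173.4°; drift +5.8° → track 179.2°, groundspeed 149.7 kt
Leg 3: heading 54.5°; drift -12.8° → track 41.7°, groundspeed 205.5 kt

Leg 1: track=83.2°, groundspeed=172.6 kt
Leg 2: track=179.2°, groundspeed=149.7 kt
Leg 3: track=41.7°, groundspeed=205.5 kt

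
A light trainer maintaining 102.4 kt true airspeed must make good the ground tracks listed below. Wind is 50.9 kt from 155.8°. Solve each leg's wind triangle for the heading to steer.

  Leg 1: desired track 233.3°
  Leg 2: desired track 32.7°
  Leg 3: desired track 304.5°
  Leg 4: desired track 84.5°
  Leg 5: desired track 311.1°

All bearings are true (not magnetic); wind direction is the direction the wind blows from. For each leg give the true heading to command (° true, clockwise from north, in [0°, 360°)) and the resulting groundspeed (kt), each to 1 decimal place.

Leg 1: desired track 233.3°; wind correction -29.0° → command heading 204.3°, groundspeed 78.5 kt
Leg 2: desired track 32.7°; wind correction +24.6° → command heading 57.3°, groundspeed 120.9 kt
Leg 3: desired track 304.5°; wind correction -15.0° → command heading 289.5°, groundspeed 142.4 kt
Leg 4: desired track 84.5°; wind correction +28.1° → command heading 112.6°, groundspeed 74.0 kt
Leg 5: desired track 311.1°; wind correction -12.0° → command heading 299.1°, groundspeed 146.4 kt

Leg 1: heading=204.3°, groundspeed=78.5 kt
Leg 2: heading=57.3°, groundspeed=120.9 kt
Leg 3: heading=289.5°, groundspeed=142.4 kt
Leg 4: heading=112.6°, groundspeed=74.0 kt
Leg 5: heading=299.1°, groundspeed=146.4 kt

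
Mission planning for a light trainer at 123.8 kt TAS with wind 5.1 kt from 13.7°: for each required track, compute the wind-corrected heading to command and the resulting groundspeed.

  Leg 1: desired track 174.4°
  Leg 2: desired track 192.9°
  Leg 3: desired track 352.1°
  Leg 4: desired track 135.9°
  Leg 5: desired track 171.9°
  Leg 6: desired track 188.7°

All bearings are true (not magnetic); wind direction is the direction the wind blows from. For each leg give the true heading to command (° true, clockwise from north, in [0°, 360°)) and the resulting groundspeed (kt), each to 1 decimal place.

Leg 1: heading=173.6°, groundspeed=128.6 kt
Leg 2: heading=192.9°, groundspeed=128.9 kt
Leg 3: heading=353.0°, groundspeed=119.0 kt
Leg 4: heading=133.9°, groundspeed=126.4 kt
Leg 5: heading=171.0°, groundspeed=128.5 kt
Leg 6: heading=188.5°, groundspeed=128.9 kt

Leg 1: desired track 174.4°; wind correction -0.8° → command heading 173.6°, groundspeed 128.6 kt
Leg 2: desired track 192.9°; wind correction +0.0° → command heading 192.9°, groundspeed 128.9 kt
Leg 3: desired track 352.1°; wind correction +0.9° → command heading 353.0°, groundspeed 119.0 kt
Leg 4: desired track 135.9°; wind correction -2.0° → command heading 133.9°, groundspeed 126.4 kt
Leg 5: desired track 171.9°; wind correction -0.9° → command heading 171.0°, groundspeed 128.5 kt
Leg 6: desired track 188.7°; wind correction -0.2° → command heading 188.5°, groundspeed 128.9 kt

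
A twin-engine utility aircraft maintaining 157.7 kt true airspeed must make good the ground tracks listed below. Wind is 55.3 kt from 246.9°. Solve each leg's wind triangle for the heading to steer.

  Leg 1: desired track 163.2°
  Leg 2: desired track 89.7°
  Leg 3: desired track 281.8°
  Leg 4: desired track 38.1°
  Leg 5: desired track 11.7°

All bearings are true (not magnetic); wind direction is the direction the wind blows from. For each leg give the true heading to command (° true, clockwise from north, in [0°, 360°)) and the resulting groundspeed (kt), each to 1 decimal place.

Leg 1: desired track 163.2°; wind correction +20.4° → command heading 183.6°, groundspeed 141.7 kt
Leg 2: desired track 89.7°; wind correction +7.8° → command heading 97.5°, groundspeed 207.2 kt
Leg 3: desired track 281.8°; wind correction -11.6° → command heading 270.2°, groundspeed 109.1 kt
Leg 4: desired track 38.1°; wind correction -9.7° → command heading 28.4°, groundspeed 203.9 kt
Leg 5: desired track 11.7°; wind correction -16.7° → command heading 355.0°, groundspeed 182.6 kt

Leg 1: heading=183.6°, groundspeed=141.7 kt
Leg 2: heading=97.5°, groundspeed=207.2 kt
Leg 3: heading=270.2°, groundspeed=109.1 kt
Leg 4: heading=28.4°, groundspeed=203.9 kt
Leg 5: heading=355.0°, groundspeed=182.6 kt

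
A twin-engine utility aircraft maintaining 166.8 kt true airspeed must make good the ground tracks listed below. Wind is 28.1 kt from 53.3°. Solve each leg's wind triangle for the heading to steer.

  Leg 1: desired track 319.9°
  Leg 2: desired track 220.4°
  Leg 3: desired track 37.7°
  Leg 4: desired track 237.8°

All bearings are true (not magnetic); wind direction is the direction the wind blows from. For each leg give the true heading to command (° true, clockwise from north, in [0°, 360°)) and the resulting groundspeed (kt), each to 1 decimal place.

Leg 1: desired track 319.9°; wind correction +9.7° → command heading 329.6°, groundspeed 166.1 kt
Leg 2: desired track 220.4°; wind correction -2.2° → command heading 218.2°, groundspeed 194.1 kt
Leg 3: desired track 37.7°; wind correction +2.6° → command heading 40.3°, groundspeed 139.6 kt
Leg 4: desired track 237.8°; wind correction +0.8° → command heading 238.6°, groundspeed 194.8 kt

Leg 1: heading=329.6°, groundspeed=166.1 kt
Leg 2: heading=218.2°, groundspeed=194.1 kt
Leg 3: heading=40.3°, groundspeed=139.6 kt
Leg 4: heading=238.6°, groundspeed=194.8 kt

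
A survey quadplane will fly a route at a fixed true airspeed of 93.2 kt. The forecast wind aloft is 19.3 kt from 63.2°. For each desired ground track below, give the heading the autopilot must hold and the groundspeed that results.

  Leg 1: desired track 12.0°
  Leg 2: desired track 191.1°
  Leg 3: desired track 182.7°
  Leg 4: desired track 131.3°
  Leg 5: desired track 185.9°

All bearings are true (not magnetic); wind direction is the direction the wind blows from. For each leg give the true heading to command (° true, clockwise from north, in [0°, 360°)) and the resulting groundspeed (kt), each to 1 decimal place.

Leg 1: desired track 12.0°; wind correction +9.3° → command heading 21.3°, groundspeed 79.9 kt
Leg 2: desired track 191.1°; wind correction -9.4° → command heading 181.7°, groundspeed 103.8 kt
Leg 3: desired track 182.7°; wind correction -10.4° → command heading 172.3°, groundspeed 101.2 kt
Leg 4: desired track 131.3°; wind correction -11.1° → command heading 120.2°, groundspeed 84.3 kt
Leg 5: desired track 185.9°; wind correction -10.0° → command heading 175.9°, groundspeed 102.2 kt

Leg 1: heading=21.3°, groundspeed=79.9 kt
Leg 2: heading=181.7°, groundspeed=103.8 kt
Leg 3: heading=172.3°, groundspeed=101.2 kt
Leg 4: heading=120.2°, groundspeed=84.3 kt
Leg 5: heading=175.9°, groundspeed=102.2 kt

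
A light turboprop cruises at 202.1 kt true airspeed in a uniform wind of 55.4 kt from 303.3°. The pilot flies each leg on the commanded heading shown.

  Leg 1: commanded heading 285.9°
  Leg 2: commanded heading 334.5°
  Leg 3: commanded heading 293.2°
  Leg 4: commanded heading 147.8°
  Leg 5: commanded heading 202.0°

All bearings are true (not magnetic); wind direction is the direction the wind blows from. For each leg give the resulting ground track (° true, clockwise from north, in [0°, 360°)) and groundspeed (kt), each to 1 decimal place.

Leg 1: track=279.6°, groundspeed=150.2 kt
Leg 2: track=345.0°, groundspeed=157.4 kt
Leg 3: track=289.4°, groundspeed=147.9 kt
Leg 4: track=142.6°, groundspeed=253.6 kt
Leg 5: track=187.7°, groundspeed=219.8 kt

Leg 1: heading 285.9°; drift -6.3° → track 279.6°, groundspeed 150.2 kt
Leg 2: heading 334.5°; drift +10.5° → track 345.0°, groundspeed 157.4 kt
Leg 3: heading 293.2°; drift -3.8° → track 289.4°, groundspeed 147.9 kt
Leg 4: heading 147.8°; drift -5.2° → track 142.6°, groundspeed 253.6 kt
Leg 5: heading 202.0°; drift -14.3° → track 187.7°, groundspeed 219.8 kt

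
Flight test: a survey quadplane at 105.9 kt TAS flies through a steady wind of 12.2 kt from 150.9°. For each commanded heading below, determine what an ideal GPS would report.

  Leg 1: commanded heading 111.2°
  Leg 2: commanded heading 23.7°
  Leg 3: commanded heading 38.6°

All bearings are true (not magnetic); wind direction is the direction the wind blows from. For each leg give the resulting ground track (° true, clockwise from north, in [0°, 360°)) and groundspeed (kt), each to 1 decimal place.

Leg 1: track=106.6°, groundspeed=96.8 kt
Leg 2: track=18.8°, groundspeed=113.7 kt
Leg 3: track=32.8°, groundspeed=111.1 kt

Leg 1: heading 111.2°; drift -4.6° → track 106.6°, groundspeed 96.8 kt
Leg 2: heading 23.7°; drift -4.9° → track 18.8°, groundspeed 113.7 kt
Leg 3: heading 38.6°; drift -5.8° → track 32.8°, groundspeed 111.1 kt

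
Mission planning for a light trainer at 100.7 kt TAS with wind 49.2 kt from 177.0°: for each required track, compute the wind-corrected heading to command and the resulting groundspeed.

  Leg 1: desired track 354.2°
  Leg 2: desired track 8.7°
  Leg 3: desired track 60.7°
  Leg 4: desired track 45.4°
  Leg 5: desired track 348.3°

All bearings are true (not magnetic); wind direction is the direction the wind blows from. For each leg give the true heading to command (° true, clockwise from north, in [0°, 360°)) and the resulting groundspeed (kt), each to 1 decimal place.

Leg 1: desired track 354.2°; wind correction -1.4° → command heading 352.8°, groundspeed 149.8 kt
Leg 2: desired track 8.7°; wind correction +5.7° → command heading 14.4°, groundspeed 148.4 kt
Leg 3: desired track 60.7°; wind correction +26.0° → command heading 86.7°, groundspeed 112.3 kt
Leg 4: desired track 45.4°; wind correction +21.4° → command heading 66.8°, groundspeed 126.4 kt
Leg 5: desired track 348.3°; wind correction -4.2° → command heading 344.1°, groundspeed 149.1 kt

Leg 1: heading=352.8°, groundspeed=149.8 kt
Leg 2: heading=14.4°, groundspeed=148.4 kt
Leg 3: heading=86.7°, groundspeed=112.3 kt
Leg 4: heading=66.8°, groundspeed=126.4 kt
Leg 5: heading=344.1°, groundspeed=149.1 kt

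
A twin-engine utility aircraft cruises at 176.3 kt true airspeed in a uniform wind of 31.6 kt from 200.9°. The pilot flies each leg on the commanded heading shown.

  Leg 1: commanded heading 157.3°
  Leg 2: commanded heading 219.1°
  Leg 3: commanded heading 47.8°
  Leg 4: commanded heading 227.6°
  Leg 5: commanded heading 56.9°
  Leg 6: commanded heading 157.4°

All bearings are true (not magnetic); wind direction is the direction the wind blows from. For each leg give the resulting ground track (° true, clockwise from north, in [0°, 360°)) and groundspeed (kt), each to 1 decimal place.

Leg 1: track=149.2°, groundspeed=155.0 kt
Leg 2: track=223.0°, groundspeed=146.6 kt
Leg 3: track=43.8°, groundspeed=205.0 kt
Leg 4: track=233.1°, groundspeed=148.7 kt
Leg 5: track=51.6°, groundspeed=202.7 kt
Leg 6: track=149.3°, groundspeed=154.9 kt

Leg 1: heading 157.3°; drift -8.1° → track 149.2°, groundspeed 155.0 kt
Leg 2: heading 219.1°; drift +3.9° → track 223.0°, groundspeed 146.6 kt
Leg 3: heading 47.8°; drift -4.0° → track 43.8°, groundspeed 205.0 kt
Leg 4: heading 227.6°; drift +5.5° → track 233.1°, groundspeed 148.7 kt
Leg 5: heading 56.9°; drift -5.3° → track 51.6°, groundspeed 202.7 kt
Leg 6: heading 157.4°; drift -8.1° → track 149.3°, groundspeed 154.9 kt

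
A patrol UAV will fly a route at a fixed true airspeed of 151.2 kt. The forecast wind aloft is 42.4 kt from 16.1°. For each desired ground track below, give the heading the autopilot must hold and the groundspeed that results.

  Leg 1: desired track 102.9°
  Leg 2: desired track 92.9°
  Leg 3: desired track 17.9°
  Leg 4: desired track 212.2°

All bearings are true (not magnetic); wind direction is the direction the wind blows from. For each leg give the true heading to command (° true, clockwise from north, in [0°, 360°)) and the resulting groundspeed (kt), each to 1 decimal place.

Leg 1: heading=86.6°, groundspeed=142.8 kt
Leg 2: heading=77.1°, groundspeed=135.8 kt
Leg 3: heading=17.4°, groundspeed=108.8 kt
Leg 4: heading=216.7°, groundspeed=191.5 kt

Leg 1: desired track 102.9°; wind correction -16.3° → command heading 86.6°, groundspeed 142.8 kt
Leg 2: desired track 92.9°; wind correction -15.8° → command heading 77.1°, groundspeed 135.8 kt
Leg 3: desired track 17.9°; wind correction -0.5° → command heading 17.4°, groundspeed 108.8 kt
Leg 4: desired track 212.2°; wind correction +4.5° → command heading 216.7°, groundspeed 191.5 kt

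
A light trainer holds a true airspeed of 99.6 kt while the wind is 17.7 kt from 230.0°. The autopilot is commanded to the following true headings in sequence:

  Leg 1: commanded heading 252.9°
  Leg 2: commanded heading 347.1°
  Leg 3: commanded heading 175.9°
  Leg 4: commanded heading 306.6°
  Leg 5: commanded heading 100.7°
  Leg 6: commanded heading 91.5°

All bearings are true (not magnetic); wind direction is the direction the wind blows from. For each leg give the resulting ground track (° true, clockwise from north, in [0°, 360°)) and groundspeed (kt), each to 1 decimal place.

Leg 1: heading 252.9°; drift +4.7° → track 257.6°, groundspeed 83.6 kt
Leg 2: heading 347.1°; drift +8.3° → track 355.4°, groundspeed 108.8 kt
Leg 3: heading 175.9°; drift -9.1° → track 166.8°, groundspeed 90.4 kt
Leg 4: heading 306.6°; drift +10.2° → track 316.8°, groundspeed 97.0 kt
Leg 5: heading 100.7°; drift -7.0° → track 93.7°, groundspeed 111.7 kt
Leg 6: heading 91.5°; drift -5.9° → track 85.6°, groundspeed 113.5 kt

Leg 1: track=257.6°, groundspeed=83.6 kt
Leg 2: track=355.4°, groundspeed=108.8 kt
Leg 3: track=166.8°, groundspeed=90.4 kt
Leg 4: track=316.8°, groundspeed=97.0 kt
Leg 5: track=93.7°, groundspeed=111.7 kt
Leg 6: track=85.6°, groundspeed=113.5 kt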